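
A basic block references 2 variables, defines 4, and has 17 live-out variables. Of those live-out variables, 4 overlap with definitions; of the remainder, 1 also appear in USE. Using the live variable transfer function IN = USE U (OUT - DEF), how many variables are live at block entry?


OUT - DEF: 17 - 4 = 13
|IN| = |USE| + |OUT - DEF| - |USE ∩ (OUT - DEF)| = 2 + 13 - 1 = 14

14


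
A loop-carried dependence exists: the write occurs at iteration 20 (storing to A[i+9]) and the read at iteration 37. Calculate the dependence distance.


Distance = read iteration - write iteration
= 37 - 20 = 17

17


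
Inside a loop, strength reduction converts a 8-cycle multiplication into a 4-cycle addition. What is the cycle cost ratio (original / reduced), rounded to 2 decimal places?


Ratio = mult_cost / add_cost = 8 / 4 = 2.0

2.0


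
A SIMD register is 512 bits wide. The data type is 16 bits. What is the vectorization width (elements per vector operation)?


Width = SIMD bits / data type bits
= 512 / 16 = 32

32


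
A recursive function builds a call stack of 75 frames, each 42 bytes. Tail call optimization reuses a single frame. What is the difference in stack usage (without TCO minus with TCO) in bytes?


Without TCO: 75 * 42 = 3150 bytes
With TCO: reuse 1 frame = 42 bytes
Savings = 3150 - 42 = 3108

3108


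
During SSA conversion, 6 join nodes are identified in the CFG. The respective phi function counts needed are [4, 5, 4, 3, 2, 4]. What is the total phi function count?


Total phi functions = sum of phi functions at each join node
= 4 + 5 + 4 + 3 + 2 + 4 = 22

22


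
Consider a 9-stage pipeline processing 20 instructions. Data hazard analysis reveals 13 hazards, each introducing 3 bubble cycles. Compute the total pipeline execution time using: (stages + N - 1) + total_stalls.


Base cycles = 9 + 20 - 1 = 28
Total stalls = 13 * 3 = 39
Total = 28 + 39 = 67

67


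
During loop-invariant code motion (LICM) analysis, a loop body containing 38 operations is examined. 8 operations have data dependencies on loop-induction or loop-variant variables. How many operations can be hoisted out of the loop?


Invariant candidates = total - loop-dependent
= 38 - 8 = 30

30


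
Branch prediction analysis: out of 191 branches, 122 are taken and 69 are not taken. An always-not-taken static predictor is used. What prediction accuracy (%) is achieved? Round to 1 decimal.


Predictor: always-not-taken
Correct predictions = 69
Accuracy = 69 / 191 * 100 = 36.1%

36.1


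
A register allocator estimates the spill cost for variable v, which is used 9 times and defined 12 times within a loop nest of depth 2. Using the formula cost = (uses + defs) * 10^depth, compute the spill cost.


uses + defs = 9 + 12 = 21
10^2 = 100
Spill cost = 21 * 100 = 2100

2100


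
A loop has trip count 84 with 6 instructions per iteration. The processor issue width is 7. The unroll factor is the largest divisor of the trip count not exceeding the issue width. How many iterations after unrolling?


Largest divisor of 84 <= 7 is 7
New iterations = 84 / 7 = 12

12


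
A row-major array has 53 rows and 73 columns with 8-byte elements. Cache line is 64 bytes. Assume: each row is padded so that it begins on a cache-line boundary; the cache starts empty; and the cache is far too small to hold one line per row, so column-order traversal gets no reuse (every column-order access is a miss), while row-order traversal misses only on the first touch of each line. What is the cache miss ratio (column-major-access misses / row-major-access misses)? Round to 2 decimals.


Each row occupies 73 * 8 = 584 bytes and starts on a line boundary, so it spans ceil(584 / 64) = 10 cache lines.
Row-major traversal misses (one per line touched): 53 * ceil(73 * 8 / 64) = 530
Column-major traversal misses (no reuse, every access misses): 53 * 73 = 3869
Ratio = 3869 / 530 = 7.3

7.3


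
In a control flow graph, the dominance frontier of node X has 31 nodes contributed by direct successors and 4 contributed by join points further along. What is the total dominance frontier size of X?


DF(X) = direct successor contributions + join point contributions
= 31 + 4 = 35

35


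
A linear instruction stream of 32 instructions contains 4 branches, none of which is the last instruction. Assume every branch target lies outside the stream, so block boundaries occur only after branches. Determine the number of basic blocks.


With no in-sequence branch targets, the leaders are the first instruction plus the instruction after each branch.
Number of basic blocks = branches + 1
= 4 + 1 = 5

5


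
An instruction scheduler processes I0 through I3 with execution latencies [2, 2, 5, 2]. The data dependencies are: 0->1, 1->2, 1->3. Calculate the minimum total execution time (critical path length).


Compute longest path through dependency graph: dist(Ik) = max over predecessors of dist + latency(Ik).
dist(I0) = latency 2 = 2
dist(I1) = dist(I0) + 2 = 2 + 2 = 4
dist(I2) = dist(I1) + 5 = 4 + 5 = 9
dist(I3) = dist(I1) + 2 = 4 + 2 = 6
Critical path = max dist = 9

9


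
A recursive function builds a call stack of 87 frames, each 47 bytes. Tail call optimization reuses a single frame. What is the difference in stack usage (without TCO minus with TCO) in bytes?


Without TCO: 87 * 47 = 4089 bytes
With TCO: reuse 1 frame = 47 bytes
Savings = 4089 - 47 = 4042

4042


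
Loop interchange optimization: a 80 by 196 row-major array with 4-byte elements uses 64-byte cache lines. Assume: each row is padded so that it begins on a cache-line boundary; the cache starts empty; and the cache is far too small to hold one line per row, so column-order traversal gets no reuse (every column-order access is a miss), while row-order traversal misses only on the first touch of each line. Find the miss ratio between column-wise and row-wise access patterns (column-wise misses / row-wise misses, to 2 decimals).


Each row occupies 196 * 4 = 784 bytes and starts on a line boundary, so it spans ceil(784 / 64) = 13 cache lines.
Row-major traversal misses (one per line touched): 80 * ceil(196 * 4 / 64) = 1040
Column-major traversal misses (no reuse, every access misses): 80 * 196 = 15680
Ratio = 15680 / 1040 = 15.08

15.08


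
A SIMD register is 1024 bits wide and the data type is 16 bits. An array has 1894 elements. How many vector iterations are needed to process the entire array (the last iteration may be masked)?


Width = 1024 / 16 = 64 elements per vector op
Iterations = ceil(1894 / 64) = 30

30


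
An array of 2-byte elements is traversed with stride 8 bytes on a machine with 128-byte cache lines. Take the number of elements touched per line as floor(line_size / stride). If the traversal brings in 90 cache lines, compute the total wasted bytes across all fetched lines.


Elements per line = floor(128 / 8) = 16
Bytes used per line = 16 * 2 = 32
Wasted per line = 128 - 32 = 96
Total wasted = 96 * 90 = 8640

8640


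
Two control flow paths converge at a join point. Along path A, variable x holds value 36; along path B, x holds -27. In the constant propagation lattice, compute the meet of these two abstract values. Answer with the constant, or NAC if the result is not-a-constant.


Meet operation: if both paths give the same constant, result is that constant; if they differ, result is NAC (not-a-constant).
Path A: 36, Path B: -27 -> differ
Result: not-a-constant -> NAC

NAC


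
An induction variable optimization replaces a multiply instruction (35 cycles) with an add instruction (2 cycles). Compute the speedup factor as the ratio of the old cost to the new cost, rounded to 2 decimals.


Ratio = mult_cost / add_cost = 35 / 2 = 17.5

17.5


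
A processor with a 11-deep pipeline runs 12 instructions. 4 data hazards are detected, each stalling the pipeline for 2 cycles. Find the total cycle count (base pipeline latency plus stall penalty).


Base cycles = 11 + 12 - 1 = 22
Total stalls = 4 * 2 = 8
Total = 22 + 8 = 30

30


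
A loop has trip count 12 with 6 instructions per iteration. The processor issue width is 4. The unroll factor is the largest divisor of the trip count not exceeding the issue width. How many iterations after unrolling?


Largest divisor of 12 <= 4 is 4
New iterations = 12 / 4 = 3

3


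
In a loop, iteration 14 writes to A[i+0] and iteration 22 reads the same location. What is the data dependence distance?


Distance = read iteration - write iteration
= 22 - 14 = 8

8


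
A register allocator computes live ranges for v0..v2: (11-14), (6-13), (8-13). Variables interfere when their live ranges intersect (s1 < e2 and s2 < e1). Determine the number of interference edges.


Check all pairs for overlapping intervals.
Two intervals (s1,e1) and (s2,e2) overlap if s1 < e2 and s2 < e1.
v0 (11-14) vs v1..v2: overlaps v1, v2 -> 2
v1 (6-13) vs v2: overlaps v2 -> 1
Total overlapping pairs = 2 + 1 = 3

3


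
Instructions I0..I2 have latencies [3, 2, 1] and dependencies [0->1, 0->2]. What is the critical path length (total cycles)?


Compute longest path through dependency graph: dist(Ik) = max over predecessors of dist + latency(Ik).
dist(I0) = latency 3 = 3
dist(I1) = dist(I0) + 2 = 3 + 2 = 5
dist(I2) = dist(I0) + 1 = 3 + 1 = 4
Critical path = max dist = 5

5


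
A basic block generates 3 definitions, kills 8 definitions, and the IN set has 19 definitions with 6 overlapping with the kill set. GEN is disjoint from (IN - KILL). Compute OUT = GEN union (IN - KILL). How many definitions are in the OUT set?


IN - KILL: 19 - 6 = 13 surviving definitions
OUT = GEN + surviving = 3 + 13 = 16

16


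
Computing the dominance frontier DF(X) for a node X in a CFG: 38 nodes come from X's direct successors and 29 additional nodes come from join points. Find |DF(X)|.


DF(X) = direct successor contributions + join point contributions
= 38 + 29 = 67

67


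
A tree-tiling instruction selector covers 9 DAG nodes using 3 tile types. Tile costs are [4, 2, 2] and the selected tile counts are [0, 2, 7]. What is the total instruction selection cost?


Total cost = sum(count_i * cost_i)
= 0*4 + 2*2 + 7*2
= 18

18


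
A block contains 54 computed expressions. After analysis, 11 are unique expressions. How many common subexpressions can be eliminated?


CSE count = total expressions - unique expressions
= 54 - 11 = 43

43


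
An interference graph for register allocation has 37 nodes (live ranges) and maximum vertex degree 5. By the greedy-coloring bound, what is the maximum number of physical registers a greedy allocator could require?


Greedy coloring never needs more than (max_degree + 1) colors: when coloring a vertex, at most max_degree neighbors are already colored.
Upper bound = 5 + 1 = 6

6


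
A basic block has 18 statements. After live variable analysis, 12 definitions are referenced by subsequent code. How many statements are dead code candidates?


Dead code = total statements - live definitions
= 18 - 12 = 6

6


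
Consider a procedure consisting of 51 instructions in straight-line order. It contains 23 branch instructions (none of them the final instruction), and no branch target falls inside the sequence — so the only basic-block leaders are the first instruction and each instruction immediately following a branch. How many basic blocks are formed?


With no in-sequence branch targets, the leaders are the first instruction plus the instruction after each branch.
Number of basic blocks = branches + 1
= 23 + 1 = 24

24


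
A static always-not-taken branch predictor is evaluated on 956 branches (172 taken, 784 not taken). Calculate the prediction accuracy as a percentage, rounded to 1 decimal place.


Predictor: always-not-taken
Correct predictions = 784
Accuracy = 784 / 956 * 100 = 82.0%

82.0


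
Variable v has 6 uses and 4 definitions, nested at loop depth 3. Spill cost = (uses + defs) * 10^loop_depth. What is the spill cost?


uses + defs = 6 + 4 = 10
10^3 = 1000
Spill cost = 10 * 1000 = 10000

10000


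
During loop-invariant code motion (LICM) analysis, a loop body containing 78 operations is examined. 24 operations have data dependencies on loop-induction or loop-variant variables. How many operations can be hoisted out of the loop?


Invariant candidates = total - loop-dependent
= 78 - 24 = 54

54


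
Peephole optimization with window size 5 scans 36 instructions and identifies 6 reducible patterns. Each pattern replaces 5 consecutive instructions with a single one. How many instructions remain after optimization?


Each match removes 4 instructions.
Total removed = 6 * 4 = 24
Remaining = 36 - 24 = 12

12


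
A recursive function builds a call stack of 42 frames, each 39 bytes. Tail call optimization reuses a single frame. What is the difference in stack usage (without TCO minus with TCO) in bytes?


Without TCO: 42 * 39 = 1638 bytes
With TCO: reuse 1 frame = 39 bytes
Savings = 1638 - 39 = 1599

1599


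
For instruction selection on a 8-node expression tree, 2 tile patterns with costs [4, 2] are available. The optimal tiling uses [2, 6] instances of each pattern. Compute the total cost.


Total cost = sum(count_i * cost_i)
= 2*4 + 6*2
= 20

20


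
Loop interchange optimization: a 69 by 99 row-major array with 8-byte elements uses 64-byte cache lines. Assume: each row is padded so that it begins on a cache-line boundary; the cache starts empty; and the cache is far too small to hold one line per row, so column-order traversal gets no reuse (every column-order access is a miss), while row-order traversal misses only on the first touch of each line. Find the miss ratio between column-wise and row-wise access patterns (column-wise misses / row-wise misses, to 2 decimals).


Each row occupies 99 * 8 = 792 bytes and starts on a line boundary, so it spans ceil(792 / 64) = 13 cache lines.
Row-major traversal misses (one per line touched): 69 * ceil(99 * 8 / 64) = 897
Column-major traversal misses (no reuse, every access misses): 69 * 99 = 6831
Ratio = 6831 / 897 = 7.62

7.62


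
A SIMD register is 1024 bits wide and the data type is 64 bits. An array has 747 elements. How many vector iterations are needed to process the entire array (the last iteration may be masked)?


Width = 1024 / 64 = 16 elements per vector op
Iterations = ceil(747 / 16) = 47

47


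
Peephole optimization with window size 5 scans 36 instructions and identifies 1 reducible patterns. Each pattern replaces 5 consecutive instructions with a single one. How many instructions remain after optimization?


Each match removes 4 instructions.
Total removed = 1 * 4 = 4
Remaining = 36 - 4 = 32

32


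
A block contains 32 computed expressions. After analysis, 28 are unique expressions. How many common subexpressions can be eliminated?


CSE count = total expressions - unique expressions
= 32 - 28 = 4

4


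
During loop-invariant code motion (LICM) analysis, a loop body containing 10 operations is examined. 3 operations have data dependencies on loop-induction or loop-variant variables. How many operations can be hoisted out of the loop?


Invariant candidates = total - loop-dependent
= 10 - 3 = 7

7


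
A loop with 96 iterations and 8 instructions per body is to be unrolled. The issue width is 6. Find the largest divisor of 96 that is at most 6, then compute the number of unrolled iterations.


Largest divisor of 96 <= 6 is 6
New iterations = 96 / 6 = 16

16


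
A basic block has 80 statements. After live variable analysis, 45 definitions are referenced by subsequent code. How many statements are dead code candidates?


Dead code = total statements - live definitions
= 80 - 45 = 35

35


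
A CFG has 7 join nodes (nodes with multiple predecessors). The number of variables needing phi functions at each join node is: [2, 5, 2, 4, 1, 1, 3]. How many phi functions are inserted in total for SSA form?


Total phi functions = sum of phi functions at each join node
= 2 + 5 + 2 + 4 + 1 + 1 + 3 = 18

18


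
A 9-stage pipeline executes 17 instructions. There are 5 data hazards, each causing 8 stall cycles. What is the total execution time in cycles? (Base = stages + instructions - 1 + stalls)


Base cycles = 9 + 17 - 1 = 25
Total stalls = 5 * 8 = 40
Total = 25 + 40 = 65

65


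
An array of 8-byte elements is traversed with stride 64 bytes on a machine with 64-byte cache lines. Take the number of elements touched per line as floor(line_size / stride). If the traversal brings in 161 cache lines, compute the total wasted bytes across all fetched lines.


Elements per line = floor(64 / 64) = 1
Bytes used per line = 1 * 8 = 8
Wasted per line = 64 - 8 = 56
Total wasted = 56 * 161 = 9016

9016


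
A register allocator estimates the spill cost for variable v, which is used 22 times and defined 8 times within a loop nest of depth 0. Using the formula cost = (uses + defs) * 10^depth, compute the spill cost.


uses + defs = 22 + 8 = 30
10^0 = 1
Spill cost = 30 * 1 = 30

30


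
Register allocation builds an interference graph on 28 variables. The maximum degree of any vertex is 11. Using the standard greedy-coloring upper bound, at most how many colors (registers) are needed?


Greedy coloring never needs more than (max_degree + 1) colors: when coloring a vertex, at most max_degree neighbors are already colored.
Upper bound = 11 + 1 = 12

12


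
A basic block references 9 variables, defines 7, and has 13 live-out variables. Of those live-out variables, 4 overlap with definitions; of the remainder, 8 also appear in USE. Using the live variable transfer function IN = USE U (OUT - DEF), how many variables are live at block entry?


OUT - DEF: 13 - 4 = 9
|IN| = |USE| + |OUT - DEF| - |USE ∩ (OUT - DEF)| = 9 + 9 - 8 = 10

10


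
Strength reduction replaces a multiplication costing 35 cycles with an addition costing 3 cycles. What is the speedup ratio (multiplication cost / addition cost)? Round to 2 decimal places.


Ratio = mult_cost / add_cost = 35 / 3 = 11.67

11.67


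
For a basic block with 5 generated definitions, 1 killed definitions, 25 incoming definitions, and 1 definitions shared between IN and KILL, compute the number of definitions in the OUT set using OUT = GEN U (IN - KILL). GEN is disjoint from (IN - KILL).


IN - KILL: 25 - 1 = 24 surviving definitions
OUT = GEN + surviving = 5 + 24 = 29

29


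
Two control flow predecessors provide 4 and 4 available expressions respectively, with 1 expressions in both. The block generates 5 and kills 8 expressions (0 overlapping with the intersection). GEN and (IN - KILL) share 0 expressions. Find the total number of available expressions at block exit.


IN = intersection of predecessors = 1
IN - KILL = 1 - 0 = 1
|OUT| = |GEN| + |IN - KILL| - |GEN ∩ (IN - KILL)| = 5 + 1 - 0 = 6

6


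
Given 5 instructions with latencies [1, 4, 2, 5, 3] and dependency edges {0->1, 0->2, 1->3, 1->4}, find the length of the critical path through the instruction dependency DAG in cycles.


Compute longest path through dependency graph: dist(Ik) = max over predecessors of dist + latency(Ik).
dist(I0) = latency 1 = 1
dist(I1) = dist(I0) + 4 = 1 + 4 = 5
dist(I2) = dist(I0) + 2 = 1 + 2 = 3
dist(I3) = dist(I1) + 5 = 5 + 5 = 10
dist(I4) = dist(I1) + 3 = 5 + 3 = 8
Critical path = max dist = 10

10


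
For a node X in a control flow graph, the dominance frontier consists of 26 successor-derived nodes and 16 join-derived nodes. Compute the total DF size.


DF(X) = direct successor contributions + join point contributions
= 26 + 16 = 42

42


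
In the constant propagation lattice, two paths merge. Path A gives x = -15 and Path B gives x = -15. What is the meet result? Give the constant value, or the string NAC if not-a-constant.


Meet operation: if both paths give the same constant, result is that constant; if they differ, result is NAC (not-a-constant).
Path A: -15, Path B: -15 -> equal
Result: constant -> -15

-15


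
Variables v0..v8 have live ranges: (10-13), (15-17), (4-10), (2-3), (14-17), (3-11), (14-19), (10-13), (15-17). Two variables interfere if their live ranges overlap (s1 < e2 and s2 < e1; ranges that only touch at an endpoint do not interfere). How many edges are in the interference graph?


Check all pairs for overlapping intervals.
Two intervals (s1,e1) and (s2,e2) overlap if s1 < e2 and s2 < e1.
v0 (10-13) vs v1..v8: overlaps v5, v7 -> 2
v1 (15-17) vs v2..v8: overlaps v4, v6, v8 -> 3
v2 (4-10) vs v3..v8: overlaps v5 -> 1
v3 (2-3) vs v4..v8: overlaps none -> 0
v4 (14-17) vs v5..v8: overlaps v6, v8 -> 2
v5 (3-11) vs v6..v8: overlaps v7 -> 1
v6 (14-19) vs v7..v8: overlaps v8 -> 1
v7 (10-13) vs v8: overlaps none -> 0
Total overlapping pairs = 2 + 3 + 1 + 0 + 2 + 1 + 1 + 0 = 10

10


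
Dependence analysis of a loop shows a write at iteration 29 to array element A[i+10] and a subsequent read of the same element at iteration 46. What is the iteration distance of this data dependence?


Distance = read iteration - write iteration
= 46 - 29 = 17

17


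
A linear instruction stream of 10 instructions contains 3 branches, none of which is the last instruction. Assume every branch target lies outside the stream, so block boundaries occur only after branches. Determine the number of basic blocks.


With no in-sequence branch targets, the leaders are the first instruction plus the instruction after each branch.
Number of basic blocks = branches + 1
= 3 + 1 = 4

4


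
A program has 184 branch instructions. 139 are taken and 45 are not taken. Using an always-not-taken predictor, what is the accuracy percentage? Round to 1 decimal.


Predictor: always-not-taken
Correct predictions = 45
Accuracy = 45 / 184 * 100 = 24.5%

24.5


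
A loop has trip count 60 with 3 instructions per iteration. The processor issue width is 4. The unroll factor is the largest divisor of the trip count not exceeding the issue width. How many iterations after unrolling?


Largest divisor of 60 <= 4 is 4
New iterations = 60 / 4 = 15

15


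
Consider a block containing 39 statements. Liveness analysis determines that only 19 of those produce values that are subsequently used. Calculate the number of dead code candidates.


Dead code = total statements - live definitions
= 39 - 19 = 20

20


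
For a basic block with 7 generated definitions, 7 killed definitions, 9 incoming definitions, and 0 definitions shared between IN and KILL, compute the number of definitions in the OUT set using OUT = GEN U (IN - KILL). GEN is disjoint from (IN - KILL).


IN - KILL: 9 - 0 = 9 surviving definitions
OUT = GEN + surviving = 7 + 9 = 16

16


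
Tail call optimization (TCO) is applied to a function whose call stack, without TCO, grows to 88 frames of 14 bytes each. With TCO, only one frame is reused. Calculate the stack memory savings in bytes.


Without TCO: 88 * 14 = 1232 bytes
With TCO: reuse 1 frame = 14 bytes
Savings = 1232 - 14 = 1218

1218


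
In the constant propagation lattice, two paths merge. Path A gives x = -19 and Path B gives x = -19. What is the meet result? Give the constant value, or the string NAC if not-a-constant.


Meet operation: if both paths give the same constant, result is that constant; if they differ, result is NAC (not-a-constant).
Path A: -19, Path B: -19 -> equal
Result: constant -> -19

-19


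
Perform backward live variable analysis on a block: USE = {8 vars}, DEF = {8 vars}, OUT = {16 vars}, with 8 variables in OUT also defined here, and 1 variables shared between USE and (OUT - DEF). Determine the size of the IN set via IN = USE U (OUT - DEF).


OUT - DEF: 16 - 8 = 8
|IN| = |USE| + |OUT - DEF| - |USE ∩ (OUT - DEF)| = 8 + 8 - 1 = 15

15


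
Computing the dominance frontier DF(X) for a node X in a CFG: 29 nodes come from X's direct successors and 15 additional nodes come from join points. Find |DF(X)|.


DF(X) = direct successor contributions + join point contributions
= 29 + 15 = 44

44


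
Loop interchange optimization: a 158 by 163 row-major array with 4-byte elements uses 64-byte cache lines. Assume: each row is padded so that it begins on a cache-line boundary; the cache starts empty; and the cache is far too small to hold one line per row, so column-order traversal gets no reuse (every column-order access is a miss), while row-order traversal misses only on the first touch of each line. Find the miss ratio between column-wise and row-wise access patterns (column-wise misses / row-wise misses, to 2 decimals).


Each row occupies 163 * 4 = 652 bytes and starts on a line boundary, so it spans ceil(652 / 64) = 11 cache lines.
Row-major traversal misses (one per line touched): 158 * ceil(163 * 4 / 64) = 1738
Column-major traversal misses (no reuse, every access misses): 158 * 163 = 25754
Ratio = 25754 / 1738 = 14.82

14.82


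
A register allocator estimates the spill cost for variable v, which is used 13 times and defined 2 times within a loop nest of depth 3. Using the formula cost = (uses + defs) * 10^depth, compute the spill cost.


uses + defs = 13 + 2 = 15
10^3 = 1000
Spill cost = 15 * 1000 = 15000

15000


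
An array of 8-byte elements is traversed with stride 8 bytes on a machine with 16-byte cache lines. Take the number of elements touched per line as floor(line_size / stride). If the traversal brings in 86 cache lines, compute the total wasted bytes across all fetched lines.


Elements per line = floor(16 / 8) = 2
Bytes used per line = 2 * 8 = 16
Wasted per line = 16 - 16 = 0
Total wasted = 0 * 86 = 0

0


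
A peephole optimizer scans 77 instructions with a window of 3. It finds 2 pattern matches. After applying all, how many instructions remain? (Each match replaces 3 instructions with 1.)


Each match removes 2 instructions.
Total removed = 2 * 2 = 4
Remaining = 77 - 4 = 73

73


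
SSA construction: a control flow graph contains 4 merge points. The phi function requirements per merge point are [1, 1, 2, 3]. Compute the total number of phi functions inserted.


Total phi functions = sum of phi functions at each join node
= 1 + 1 + 2 + 3 = 7

7


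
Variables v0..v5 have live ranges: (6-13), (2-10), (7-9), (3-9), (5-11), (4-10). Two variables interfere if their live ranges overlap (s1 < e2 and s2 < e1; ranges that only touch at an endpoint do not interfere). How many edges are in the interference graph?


Check all pairs for overlapping intervals.
Two intervals (s1,e1) and (s2,e2) overlap if s1 < e2 and s2 < e1.
v0 (6-13) vs v1..v5: overlaps v1, v2, v3, v4, v5 -> 5
v1 (2-10) vs v2..v5: overlaps v2, v3, v4, v5 -> 4
v2 (7-9) vs v3..v5: overlaps v3, v4, v5 -> 3
v3 (3-9) vs v4..v5: overlaps v4, v5 -> 2
v4 (5-11) vs v5: overlaps v5 -> 1
Total overlapping pairs = 5 + 4 + 3 + 2 + 1 = 15

15


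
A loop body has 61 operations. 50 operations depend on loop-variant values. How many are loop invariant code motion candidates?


Invariant candidates = total - loop-dependent
= 61 - 50 = 11

11


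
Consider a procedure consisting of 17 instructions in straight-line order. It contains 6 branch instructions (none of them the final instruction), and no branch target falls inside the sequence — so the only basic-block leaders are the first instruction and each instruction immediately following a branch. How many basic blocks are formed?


With no in-sequence branch targets, the leaders are the first instruction plus the instruction after each branch.
Number of basic blocks = branches + 1
= 6 + 1 = 7

7


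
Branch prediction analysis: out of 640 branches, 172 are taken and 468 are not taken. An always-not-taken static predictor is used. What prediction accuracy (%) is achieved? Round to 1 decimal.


Predictor: always-not-taken
Correct predictions = 468
Accuracy = 468 / 640 * 100 = 73.1%

73.1


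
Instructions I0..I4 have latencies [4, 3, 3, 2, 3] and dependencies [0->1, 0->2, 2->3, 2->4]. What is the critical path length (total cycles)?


Compute longest path through dependency graph: dist(Ik) = max over predecessors of dist + latency(Ik).
dist(I0) = latency 4 = 4
dist(I1) = dist(I0) + 3 = 4 + 3 = 7
dist(I2) = dist(I0) + 3 = 4 + 3 = 7
dist(I3) = dist(I2) + 2 = 7 + 2 = 9
dist(I4) = dist(I2) + 3 = 7 + 3 = 10
Critical path = max dist = 10

10


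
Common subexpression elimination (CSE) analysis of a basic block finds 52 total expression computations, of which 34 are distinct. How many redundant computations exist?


CSE count = total expressions - unique expressions
= 52 - 34 = 18

18


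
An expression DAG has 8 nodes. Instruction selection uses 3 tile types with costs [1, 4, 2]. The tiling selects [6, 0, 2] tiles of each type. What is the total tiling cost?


Total cost = sum(count_i * cost_i)
= 6*1 + 0*4 + 2*2
= 10

10


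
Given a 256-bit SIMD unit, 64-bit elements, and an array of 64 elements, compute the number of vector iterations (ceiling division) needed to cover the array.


Width = 256 / 64 = 4 elements per vector op
Iterations = ceil(64 / 4) = 16

16


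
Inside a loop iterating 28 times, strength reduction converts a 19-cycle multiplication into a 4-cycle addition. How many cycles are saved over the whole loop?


Per-iteration saving = 19 - 4 = 15
Total saved = 28 * 15 = 420

420


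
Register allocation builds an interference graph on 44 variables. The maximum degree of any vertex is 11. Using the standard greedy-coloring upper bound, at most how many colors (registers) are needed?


Greedy coloring never needs more than (max_degree + 1) colors: when coloring a vertex, at most max_degree neighbors are already colored.
Upper bound = 11 + 1 = 12

12


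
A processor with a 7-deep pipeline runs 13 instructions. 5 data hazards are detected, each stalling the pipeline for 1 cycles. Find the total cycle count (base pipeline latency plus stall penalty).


Base cycles = 7 + 13 - 1 = 19
Total stalls = 5 * 1 = 5
Total = 19 + 5 = 24

24


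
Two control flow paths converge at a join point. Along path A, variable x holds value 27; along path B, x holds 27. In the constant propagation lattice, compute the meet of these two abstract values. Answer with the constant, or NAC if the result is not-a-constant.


Meet operation: if both paths give the same constant, result is that constant; if they differ, result is NAC (not-a-constant).
Path A: 27, Path B: 27 -> equal
Result: constant -> 27

27


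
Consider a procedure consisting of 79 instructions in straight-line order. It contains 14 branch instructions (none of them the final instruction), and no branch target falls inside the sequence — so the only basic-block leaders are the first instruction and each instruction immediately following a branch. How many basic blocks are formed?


With no in-sequence branch targets, the leaders are the first instruction plus the instruction after each branch.
Number of basic blocks = branches + 1
= 14 + 1 = 15

15


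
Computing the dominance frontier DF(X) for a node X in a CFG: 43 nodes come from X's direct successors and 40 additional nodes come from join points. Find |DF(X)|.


DF(X) = direct successor contributions + join point contributions
= 43 + 40 = 83

83


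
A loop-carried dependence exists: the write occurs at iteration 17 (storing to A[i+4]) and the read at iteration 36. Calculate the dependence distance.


Distance = read iteration - write iteration
= 36 - 17 = 19

19


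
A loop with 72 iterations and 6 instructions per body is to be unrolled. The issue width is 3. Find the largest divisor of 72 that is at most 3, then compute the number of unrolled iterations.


Largest divisor of 72 <= 3 is 3
New iterations = 72 / 3 = 24

24


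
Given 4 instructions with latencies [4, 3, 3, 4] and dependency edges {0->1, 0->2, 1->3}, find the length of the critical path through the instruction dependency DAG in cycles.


Compute longest path through dependency graph: dist(Ik) = max over predecessors of dist + latency(Ik).
dist(I0) = latency 4 = 4
dist(I1) = dist(I0) + 3 = 4 + 3 = 7
dist(I2) = dist(I0) + 3 = 4 + 3 = 7
dist(I3) = dist(I1) + 4 = 7 + 4 = 11
Critical path = max dist = 11

11


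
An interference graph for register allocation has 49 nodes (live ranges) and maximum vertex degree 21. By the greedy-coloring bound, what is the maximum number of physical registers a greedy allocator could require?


Greedy coloring never needs more than (max_degree + 1) colors: when coloring a vertex, at most max_degree neighbors are already colored.
Upper bound = 21 + 1 = 22

22


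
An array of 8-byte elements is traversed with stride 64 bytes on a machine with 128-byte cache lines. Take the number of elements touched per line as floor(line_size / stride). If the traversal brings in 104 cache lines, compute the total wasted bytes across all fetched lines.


Elements per line = floor(128 / 64) = 2
Bytes used per line = 2 * 8 = 16
Wasted per line = 128 - 16 = 112
Total wasted = 112 * 104 = 11648

11648


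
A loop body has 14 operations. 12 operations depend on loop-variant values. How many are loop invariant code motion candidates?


Invariant candidates = total - loop-dependent
= 14 - 12 = 2

2


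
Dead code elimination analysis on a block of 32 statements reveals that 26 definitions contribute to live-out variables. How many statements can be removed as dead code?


Dead code = total statements - live definitions
= 32 - 26 = 6

6


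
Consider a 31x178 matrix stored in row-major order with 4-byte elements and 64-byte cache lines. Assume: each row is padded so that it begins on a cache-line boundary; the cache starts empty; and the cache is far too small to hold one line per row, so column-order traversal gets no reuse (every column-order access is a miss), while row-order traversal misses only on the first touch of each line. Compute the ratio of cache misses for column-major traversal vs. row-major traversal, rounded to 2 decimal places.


Each row occupies 178 * 4 = 712 bytes and starts on a line boundary, so it spans ceil(712 / 64) = 12 cache lines.
Row-major traversal misses (one per line touched): 31 * ceil(178 * 4 / 64) = 372
Column-major traversal misses (no reuse, every access misses): 31 * 178 = 5518
Ratio = 5518 / 372 = 14.83

14.83


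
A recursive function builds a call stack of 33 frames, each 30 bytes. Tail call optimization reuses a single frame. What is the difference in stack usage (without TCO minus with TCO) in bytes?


Without TCO: 33 * 30 = 990 bytes
With TCO: reuse 1 frame = 30 bytes
Savings = 990 - 30 = 960

960


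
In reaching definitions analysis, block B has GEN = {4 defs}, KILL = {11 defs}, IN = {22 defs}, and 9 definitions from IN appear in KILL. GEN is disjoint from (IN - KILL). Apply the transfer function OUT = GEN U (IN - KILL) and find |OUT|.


IN - KILL: 22 - 9 = 13 surviving definitions
OUT = GEN + surviving = 4 + 13 = 17

17


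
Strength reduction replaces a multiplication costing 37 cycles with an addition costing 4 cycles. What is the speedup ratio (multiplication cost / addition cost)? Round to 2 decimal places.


Ratio = mult_cost / add_cost = 37 / 4 = 9.25

9.25


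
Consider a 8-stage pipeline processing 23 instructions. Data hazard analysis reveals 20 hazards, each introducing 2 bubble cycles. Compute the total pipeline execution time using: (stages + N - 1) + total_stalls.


Base cycles = 8 + 23 - 1 = 30
Total stalls = 20 * 2 = 40
Total = 30 + 40 = 70

70


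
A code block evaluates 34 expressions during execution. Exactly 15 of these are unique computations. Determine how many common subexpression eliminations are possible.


CSE count = total expressions - unique expressions
= 34 - 15 = 19

19


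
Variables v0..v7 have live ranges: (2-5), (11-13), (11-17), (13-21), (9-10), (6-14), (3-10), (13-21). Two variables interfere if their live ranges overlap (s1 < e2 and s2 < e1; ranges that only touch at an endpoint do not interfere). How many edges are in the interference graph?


Check all pairs for overlapping intervals.
Two intervals (s1,e1) and (s2,e2) overlap if s1 < e2 and s2 < e1.
v0 (2-5) vs v1..v7: overlaps v6 -> 1
v1 (11-13) vs v2..v7: overlaps v2, v5 -> 2
v2 (11-17) vs v3..v7: overlaps v3, v5, v7 -> 3
v3 (13-21) vs v4..v7: overlaps v5, v7 -> 2
v4 (9-10) vs v5..v7: overlaps v5, v6 -> 2
v5 (6-14) vs v6..v7: overlaps v6, v7 -> 2
v6 (3-10) vs v7: overlaps none -> 0
Total overlapping pairs = 1 + 2 + 3 + 2 + 2 + 2 + 0 = 12

12


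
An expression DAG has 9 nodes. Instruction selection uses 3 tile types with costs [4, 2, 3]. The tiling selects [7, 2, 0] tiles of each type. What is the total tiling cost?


Total cost = sum(count_i * cost_i)
= 7*4 + 2*2 + 0*3
= 32

32


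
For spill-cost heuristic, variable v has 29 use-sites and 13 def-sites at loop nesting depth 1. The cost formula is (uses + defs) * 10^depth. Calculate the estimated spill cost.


uses + defs = 29 + 13 = 42
10^1 = 10
Spill cost = 42 * 10 = 420

420


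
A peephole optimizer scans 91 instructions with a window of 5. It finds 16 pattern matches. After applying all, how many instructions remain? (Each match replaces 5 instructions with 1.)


Each match removes 4 instructions.
Total removed = 16 * 4 = 64
Remaining = 91 - 64 = 27

27


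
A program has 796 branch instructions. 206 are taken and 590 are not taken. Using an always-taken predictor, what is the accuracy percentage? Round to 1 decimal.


Predictor: always-taken
Correct predictions = 206
Accuracy = 206 / 796 * 100 = 25.9%

25.9


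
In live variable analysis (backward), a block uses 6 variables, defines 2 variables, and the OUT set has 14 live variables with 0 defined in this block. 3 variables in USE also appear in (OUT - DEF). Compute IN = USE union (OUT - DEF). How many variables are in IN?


OUT - DEF: 14 - 0 = 14
|IN| = |USE| + |OUT - DEF| - |USE ∩ (OUT - DEF)| = 6 + 14 - 3 = 17

17


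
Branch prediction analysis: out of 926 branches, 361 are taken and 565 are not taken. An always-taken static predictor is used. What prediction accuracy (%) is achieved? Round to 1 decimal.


Predictor: always-taken
Correct predictions = 361
Accuracy = 361 / 926 * 100 = 39.0%

39.0


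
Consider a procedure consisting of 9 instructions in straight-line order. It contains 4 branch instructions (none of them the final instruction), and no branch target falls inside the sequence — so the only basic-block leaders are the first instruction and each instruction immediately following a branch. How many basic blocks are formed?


With no in-sequence branch targets, the leaders are the first instruction plus the instruction after each branch.
Number of basic blocks = branches + 1
= 4 + 1 = 5

5


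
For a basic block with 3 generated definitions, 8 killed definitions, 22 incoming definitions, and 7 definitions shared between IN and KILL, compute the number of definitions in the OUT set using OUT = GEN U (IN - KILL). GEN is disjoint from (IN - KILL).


IN - KILL: 22 - 7 = 15 surviving definitions
OUT = GEN + surviving = 3 + 15 = 18

18


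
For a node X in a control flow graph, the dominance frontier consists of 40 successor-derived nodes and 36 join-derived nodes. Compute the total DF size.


DF(X) = direct successor contributions + join point contributions
= 40 + 36 = 76

76


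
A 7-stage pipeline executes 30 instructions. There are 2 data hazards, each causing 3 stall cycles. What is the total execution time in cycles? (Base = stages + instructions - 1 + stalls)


Base cycles = 7 + 30 - 1 = 36
Total stalls = 2 * 3 = 6
Total = 36 + 6 = 42

42


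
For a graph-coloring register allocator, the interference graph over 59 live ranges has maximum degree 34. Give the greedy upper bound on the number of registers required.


Greedy coloring never needs more than (max_degree + 1) colors: when coloring a vertex, at most max_degree neighbors are already colored.
Upper bound = 34 + 1 = 35

35


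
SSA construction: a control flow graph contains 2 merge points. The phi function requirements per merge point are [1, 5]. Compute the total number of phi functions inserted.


Total phi functions = sum of phi functions at each join node
= 1 + 5 = 6

6
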